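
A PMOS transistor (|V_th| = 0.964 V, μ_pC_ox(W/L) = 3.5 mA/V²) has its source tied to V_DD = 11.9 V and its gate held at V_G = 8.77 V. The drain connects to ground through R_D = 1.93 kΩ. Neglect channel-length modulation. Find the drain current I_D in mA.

V_SG = V_DD − V_G = 11.9 − 8.77 = 3.13 V, so V_ov = 3.13 − 0.964 = 2.17 V.
Assume saturation: I_D = ½ k_p V_ov² = 0.5 × 3.5 × 2.17² = 8.21 mA, giving V_SD = V_DD − I_D R_D = 11.9 − 8.21 × 1.93 = -3.95 V.
But -3.95 V < V_ov = 2.17 V, so the device is actually in triode.
In triode I_D = k_p[V_ov V_SD − ½ V_SD²] and I_D = (V_DD − V_SD)/R_D. Equating: 3.38 V_SD² − 15.63 V_SD + 11.9 = 0, giving V_SD = 0.961 V (the root below V_ov).
I_D = (11.9 − 0.961) / 1.93 = 5.67 mA.

I_D = 5.67 mA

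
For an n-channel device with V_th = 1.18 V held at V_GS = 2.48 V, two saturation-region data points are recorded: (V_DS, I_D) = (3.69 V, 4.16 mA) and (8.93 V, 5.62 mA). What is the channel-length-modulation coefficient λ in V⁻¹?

With V_GS fixed, I_D ∝ (1 + λ V_DS) in saturation, so I_D2/I_D1 = (1 + λ V_DS2)/(1 + λ V_DS1).
5.62/4.16 = 1.351 = (1 + 8.93 λ)/(1 + 3.69 λ).
Solving: λ (I_D1 V_DS2 − I_D2 V_DS1) = I_D2 − I_D1, so λ = (5.62 − 4.16) / (4.16 × 8.93 − 5.62 × 3.69) = 1.46 / 16.4 = 0.089 V⁻¹.

λ = 0.0890 V⁻¹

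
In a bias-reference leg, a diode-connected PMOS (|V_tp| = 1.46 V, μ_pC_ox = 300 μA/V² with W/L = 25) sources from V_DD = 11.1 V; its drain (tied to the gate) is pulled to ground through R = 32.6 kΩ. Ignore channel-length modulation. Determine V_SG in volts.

V_SG = 1.74 V

With gate tied to drain, V_SG = V_SD ≥ V_SG − |V_tp|, so the device is in saturation.
k_p = μ_pC_ox · (W/L) = 7.5 mA/V².
KCL at the drain: ½ k_p (V_SG − |V_tp|)² = (V_DD − V_SG)/R.
Let x = V_SG − 1.46. Then 122 x² + x − 9.64 = 0, giving x = 0.277 V (positive root), so V_SG = 1.74 V.
I_D = (V_DD − V_SG)/R = (11.1 − 1.74) / 32.6 = 0.287 mA.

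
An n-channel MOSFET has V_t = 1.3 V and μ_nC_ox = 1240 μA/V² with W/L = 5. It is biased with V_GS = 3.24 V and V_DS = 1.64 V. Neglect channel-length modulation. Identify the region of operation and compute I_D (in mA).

k_n = μ_nC_ox · (W/L) = 6.2 mA/V².
V_ov = V_GS − V_t = 3.24 − 1.3 = 1.94 V.
Since V_DS = 1.64 V < V_ov = 1.94 V, the device is in the triode region.
I_D = k_n [V_ov · V_DS − ½ V_DS²] = 6.2 × [1.94 × 1.64 − 0.5 × 1.64²] = 11.4 mA.

Triode; I_D = 11.4 mA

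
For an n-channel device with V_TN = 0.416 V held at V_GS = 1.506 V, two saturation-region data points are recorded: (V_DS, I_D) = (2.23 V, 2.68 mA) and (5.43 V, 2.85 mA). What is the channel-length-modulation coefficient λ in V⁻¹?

λ = 0.0207 V⁻¹

With V_GS fixed, I_D ∝ (1 + λ V_DS) in saturation, so I_D2/I_D1 = (1 + λ V_DS2)/(1 + λ V_DS1).
2.85/2.68 = 1.063 = (1 + 5.43 λ)/(1 + 2.23 λ).
Solving: λ (I_D1 V_DS2 − I_D2 V_DS1) = I_D2 − I_D1, so λ = (2.85 − 2.68) / (2.68 × 5.43 − 2.85 × 2.23) = 0.17 / 8.2 = 0.0207 V⁻¹.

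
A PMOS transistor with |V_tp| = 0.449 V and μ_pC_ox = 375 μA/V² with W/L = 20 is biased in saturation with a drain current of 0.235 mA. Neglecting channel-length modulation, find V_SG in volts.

V_SG = 0.699 V

k_p = μ_pC_ox · (W/L) = 7.5 mA/V².
In saturation I_D = ½ k_p (V_SG − |V_tp|)², so V_SG − |V_tp| = √(2 I_D / k_p) = √(2 × 0.235 / 7.5) = 0.25 V.
V_SG = 0.449 + 0.25 = 0.699 V.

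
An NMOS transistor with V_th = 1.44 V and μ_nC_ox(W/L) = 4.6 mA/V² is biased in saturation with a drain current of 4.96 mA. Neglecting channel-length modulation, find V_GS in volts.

In saturation I_D = ½ k_n (V_GS − V_th)², so V_GS − V_th = √(2 I_D / k_n) = √(2 × 4.96 / 4.6) = 1.47 V.
V_GS = 1.44 + 1.47 = 2.91 V.

V_GS = 2.91 V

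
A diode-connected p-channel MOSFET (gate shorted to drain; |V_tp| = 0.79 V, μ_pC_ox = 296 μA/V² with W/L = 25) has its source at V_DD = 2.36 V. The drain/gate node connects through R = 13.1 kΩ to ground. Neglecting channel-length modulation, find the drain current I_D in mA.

With gate tied to drain, V_SG = V_SD ≥ V_SG − |V_tp|, so the device is in saturation.
k_p = μ_pC_ox · (W/L) = 7.4 mA/V².
KCL at the drain: ½ k_p (V_SG − |V_tp|)² = (V_DD − V_SG)/R.
Let x = V_SG − 0.79. Then 48.5 x² + x − 1.57 = 0, giving x = 0.17 V (positive root), so V_SG = 0.96 V.
I_D = (V_DD − V_SG)/R = (2.36 − 0.96) / 13.1 = 0.107 mA.

I_D = 0.107 mA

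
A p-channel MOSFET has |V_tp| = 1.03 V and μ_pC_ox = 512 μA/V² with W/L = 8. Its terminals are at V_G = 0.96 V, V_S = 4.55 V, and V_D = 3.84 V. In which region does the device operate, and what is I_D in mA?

Triode; I_D = 6.41 mA

V_SG = V_S − V_G = 4.55 − 0.96 = 3.59 V; V_SD = V_S − V_D = 4.55 − 3.84 = 0.71 V.
k_p = μ_pC_ox · (W/L) = 4.096 mA/V².
V_ov = V_SG − |V_tp| = 3.59 − 1.03 = 2.56 V.
Since V_SD = 0.71 V < V_ov = 2.56 V, the device is in the triode region.
I_D = k_p [V_ov · V_SD − ½ V_SD²] = 4.096 × [2.56 × 0.71 − 0.5 × 0.71²] = 6.41 mA.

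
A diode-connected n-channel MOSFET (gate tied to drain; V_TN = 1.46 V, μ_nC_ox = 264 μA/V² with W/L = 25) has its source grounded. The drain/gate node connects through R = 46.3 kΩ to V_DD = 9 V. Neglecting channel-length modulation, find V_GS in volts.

V_GS = 1.68 V

With gate tied to drain, V_GS = V_DS ≥ V_GS − V_TN, so the device is in saturation.
k_n = μ_nC_ox · (W/L) = 6.6 mA/V².
KCL at the drain: ½ k_n (V_GS − V_TN)² = (V_DD − V_GS)/R.
Let x = V_GS − 1.46. Then 153 x² + x − 7.54 = 0, giving x = 0.219 V (positive root), so V_GS = 1.68 V.
I_D = (V_DD − V_GS)/R = (9 − 1.68) / 46.3 = 0.158 mA.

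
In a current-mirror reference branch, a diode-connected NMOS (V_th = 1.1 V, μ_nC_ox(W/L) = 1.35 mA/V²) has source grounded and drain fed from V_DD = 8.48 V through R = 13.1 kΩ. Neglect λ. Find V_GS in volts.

V_GS = 1.96 V

With gate tied to drain, V_GS = V_DS ≥ V_GS − V_th, so the device is in saturation.
KCL at the drain: ½ k_n (V_GS − V_th)² = (V_DD − V_GS)/R.
Let x = V_GS − 1.1. Then 8.84 x² + x − 7.38 = 0, giving x = 0.859 V (positive root), so V_GS = 1.96 V.
I_D = (V_DD − V_GS)/R = (8.48 − 1.96) / 13.1 = 0.498 mA.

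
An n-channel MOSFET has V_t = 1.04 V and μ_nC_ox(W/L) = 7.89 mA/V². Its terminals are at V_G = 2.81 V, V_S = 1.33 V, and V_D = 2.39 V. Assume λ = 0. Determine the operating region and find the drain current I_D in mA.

Saturation; I_D = 0.764 mA

V_GS = V_G − V_S = 2.81 − 1.33 = 1.48 V; V_DS = V_D − V_S = 2.39 − 1.33 = 1.06 V.
V_ov = V_GS − V_t = 1.48 − 1.04 = 0.44 V.
Since V_DS = 1.06 V ≥ V_ov = 0.44 V, the device is in saturation.
I_D = ½ k_n V_ov² = 0.5 × 7.89 × 0.44² = 0.764 mA.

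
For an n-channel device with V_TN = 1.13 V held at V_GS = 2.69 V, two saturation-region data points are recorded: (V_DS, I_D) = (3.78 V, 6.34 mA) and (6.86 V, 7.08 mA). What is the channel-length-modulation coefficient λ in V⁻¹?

λ = 0.0442 V⁻¹

With V_GS fixed, I_D ∝ (1 + λ V_DS) in saturation, so I_D2/I_D1 = (1 + λ V_DS2)/(1 + λ V_DS1).
7.08/6.34 = 1.117 = (1 + 6.86 λ)/(1 + 3.78 λ).
Solving: λ (I_D1 V_DS2 − I_D2 V_DS1) = I_D2 − I_D1, so λ = (7.08 − 6.34) / (6.34 × 6.86 − 7.08 × 3.78) = 0.74 / 16.7 = 0.0442 V⁻¹.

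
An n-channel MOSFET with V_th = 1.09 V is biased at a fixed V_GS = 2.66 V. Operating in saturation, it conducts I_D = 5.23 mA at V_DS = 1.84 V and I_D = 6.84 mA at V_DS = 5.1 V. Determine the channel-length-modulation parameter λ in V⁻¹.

With V_GS fixed, I_D ∝ (1 + λ V_DS) in saturation, so I_D2/I_D1 = (1 + λ V_DS2)/(1 + λ V_DS1).
6.84/5.23 = 1.308 = (1 + 5.1 λ)/(1 + 1.84 λ).
Solving: λ (I_D1 V_DS2 − I_D2 V_DS1) = I_D2 − I_D1, so λ = (6.84 − 5.23) / (5.23 × 5.1 − 6.84 × 1.84) = 1.61 / 14.1 = 0.114 V⁻¹.

λ = 0.114 V⁻¹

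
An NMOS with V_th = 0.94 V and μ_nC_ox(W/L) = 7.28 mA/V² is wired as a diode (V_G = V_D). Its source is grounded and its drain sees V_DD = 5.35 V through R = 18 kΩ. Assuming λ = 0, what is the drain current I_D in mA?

I_D = 0.231 mA

With gate tied to drain, V_GS = V_DS ≥ V_GS − V_th, so the device is in saturation.
KCL at the drain: ½ k_n (V_GS − V_th)² = (V_DD − V_GS)/R.
Let x = V_GS − 0.94. Then 65.5 x² + x − 4.41 = 0, giving x = 0.252 V (positive root), so V_GS = 1.19 V.
I_D = (V_DD − V_GS)/R = (5.35 − 1.19) / 18 = 0.231 mA.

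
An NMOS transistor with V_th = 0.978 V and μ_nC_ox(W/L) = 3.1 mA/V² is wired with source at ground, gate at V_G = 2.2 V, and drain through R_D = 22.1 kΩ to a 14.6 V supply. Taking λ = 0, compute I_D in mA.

V_GS = V_G = 2.2 V, so V_ov = 2.2 − 0.978 = 1.22 V.
Assume saturation: I_D = ½ k_n V_ov² = 0.5 × 3.1 × 1.22² = 2.31 mA, giving V_DS = V_DD − I_D R_D = 14.6 − 2.31 × 22.1 = -36.6 V.
But -36.6 V < V_ov = 1.22 V, so the device is actually in triode.
In triode I_D = k_n[V_ov V_DS − ½ V_DS²] and I_D = (V_DD − V_DS)/R_D. Equating: 34.3 V_DS² − 84.72 V_DS + 14.6 = 0, giving V_DS = 0.186 V (the root below V_ov).
I_D = (14.6 − 0.186) / 22.1 = 0.652 mA.

I_D = 0.652 mA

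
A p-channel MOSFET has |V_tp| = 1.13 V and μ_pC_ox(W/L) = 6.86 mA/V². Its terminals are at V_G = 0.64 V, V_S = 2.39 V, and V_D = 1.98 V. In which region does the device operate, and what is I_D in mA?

V_SG = V_S − V_G = 2.39 − 0.64 = 1.75 V; V_SD = V_S − V_D = 2.39 − 1.98 = 0.41 V.
V_ov = V_SG − |V_tp| = 1.75 − 1.13 = 0.62 V.
Since V_SD = 0.41 V < V_ov = 0.62 V, the device is in the triode region.
I_D = k_p [V_ov · V_SD − ½ V_SD²] = 6.86 × [0.62 × 0.41 − 0.5 × 0.41²] = 1.17 mA.

Triode; I_D = 1.17 mA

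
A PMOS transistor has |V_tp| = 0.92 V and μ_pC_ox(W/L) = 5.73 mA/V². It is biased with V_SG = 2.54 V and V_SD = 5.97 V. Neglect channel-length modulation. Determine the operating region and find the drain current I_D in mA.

V_ov = V_SG − |V_tp| = 2.54 − 0.92 = 1.62 V.
Since V_SD = 5.97 V ≥ V_ov = 1.62 V, the device is in saturation.
I_D = ½ k_p V_ov² = 0.5 × 5.73 × 1.62² = 7.52 mA.

Saturation; I_D = 7.52 mA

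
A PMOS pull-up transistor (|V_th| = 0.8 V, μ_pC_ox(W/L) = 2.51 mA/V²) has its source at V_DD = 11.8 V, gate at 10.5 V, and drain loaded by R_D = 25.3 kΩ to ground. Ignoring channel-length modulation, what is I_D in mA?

I_D = 0.314 mA

V_SG = V_DD − V_G = 11.8 − 10.5 = 1.3 V, so V_ov = 1.3 − 0.8 = 0.5 V.
Assume saturation: I_D = ½ k_p V_ov² = 0.5 × 2.51 × 0.5² = 0.314 mA, giving V_SD = V_DD − I_D R_D = 11.8 − 0.314 × 25.3 = 3.86 V.
V_SD = 3.86 V ≥ V_ov = 0.5 V, confirming saturation.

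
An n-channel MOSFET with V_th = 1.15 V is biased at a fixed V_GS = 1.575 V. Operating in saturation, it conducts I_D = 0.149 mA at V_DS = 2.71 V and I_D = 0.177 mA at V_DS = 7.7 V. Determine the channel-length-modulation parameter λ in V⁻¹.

With V_GS fixed, I_D ∝ (1 + λ V_DS) in saturation, so I_D2/I_D1 = (1 + λ V_DS2)/(1 + λ V_DS1).
0.177/0.149 = 1.188 = (1 + 7.7 λ)/(1 + 2.71 λ).
Solving: λ (I_D1 V_DS2 − I_D2 V_DS1) = I_D2 − I_D1, so λ = (0.177 − 0.149) / (0.149 × 7.7 − 0.177 × 2.71) = 0.028 / 0.668 = 0.0419 V⁻¹.

λ = 0.0419 V⁻¹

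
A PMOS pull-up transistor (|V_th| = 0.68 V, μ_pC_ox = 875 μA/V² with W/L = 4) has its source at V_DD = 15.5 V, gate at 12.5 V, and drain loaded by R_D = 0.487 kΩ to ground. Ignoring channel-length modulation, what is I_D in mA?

V_SG = V_DD − V_G = 15.5 − 12.5 = 3 V, so V_ov = 3 − 0.68 = 2.32 V.
k_p = μ_pC_ox · (W/L) = 3.5 mA/V².
Assume saturation: I_D = ½ k_p V_ov² = 0.5 × 3.5 × 2.32² = 9.42 mA, giving V_SD = V_DD − I_D R_D = 15.5 − 9.42 × 0.487 = 10.9 V.
V_SD = 10.9 V ≥ V_ov = 2.32 V, confirming saturation.

I_D = 9.42 mA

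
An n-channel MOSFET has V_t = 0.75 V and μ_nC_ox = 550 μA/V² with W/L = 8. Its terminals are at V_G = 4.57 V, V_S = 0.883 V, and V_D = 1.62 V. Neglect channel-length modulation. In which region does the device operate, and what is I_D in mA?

V_GS = V_G − V_S = 4.57 − 0.883 = 3.69 V; V_DS = V_D − V_S = 1.62 − 0.883 = 0.737 V.
k_n = μ_nC_ox · (W/L) = 4.4 mA/V².
V_ov = V_GS − V_t = 3.69 − 0.75 = 2.94 V.
Since V_DS = 0.737 V < V_ov = 2.94 V, the device is in the triode region.
I_D = k_n [V_ov · V_DS − ½ V_DS²] = 4.4 × [2.94 × 0.737 − 0.5 × 0.737²] = 8.33 mA.

Triode; I_D = 8.33 mA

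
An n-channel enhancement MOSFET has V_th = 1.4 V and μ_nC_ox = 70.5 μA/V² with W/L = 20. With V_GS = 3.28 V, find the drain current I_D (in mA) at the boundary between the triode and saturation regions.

At the boundary V_DS = V_ov = V_GS − V_th = 3.28 − 1.4 = 1.88 V.
k_n = μ_nC_ox · (W/L) = 1.41 mA/V².
I_D = ½ k_n V_ov² = 0.5 × 1.41 × 1.88² = 2.49 mA.

I_D = 2.49 mA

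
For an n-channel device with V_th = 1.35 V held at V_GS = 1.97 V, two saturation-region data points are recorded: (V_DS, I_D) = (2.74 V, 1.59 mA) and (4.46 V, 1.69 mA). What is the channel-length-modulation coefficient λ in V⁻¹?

λ = 0.0406 V⁻¹

With V_GS fixed, I_D ∝ (1 + λ V_DS) in saturation, so I_D2/I_D1 = (1 + λ V_DS2)/(1 + λ V_DS1).
1.69/1.59 = 1.063 = (1 + 4.46 λ)/(1 + 2.74 λ).
Solving: λ (I_D1 V_DS2 − I_D2 V_DS1) = I_D2 − I_D1, so λ = (1.69 − 1.59) / (1.59 × 4.46 − 1.69 × 2.74) = 0.1 / 2.46 = 0.0406 V⁻¹.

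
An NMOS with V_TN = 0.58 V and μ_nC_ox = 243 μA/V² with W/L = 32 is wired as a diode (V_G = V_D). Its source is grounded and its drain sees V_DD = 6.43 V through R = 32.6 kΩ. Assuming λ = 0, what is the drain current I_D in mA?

I_D = 0.173 mA

With gate tied to drain, V_GS = V_DS ≥ V_GS − V_TN, so the device is in saturation.
k_n = μ_nC_ox · (W/L) = 7.776 mA/V².
KCL at the drain: ½ k_n (V_GS − V_TN)² = (V_DD − V_GS)/R.
Let x = V_GS − 0.58. Then 127 x² + x − 5.85 = 0, giving x = 0.211 V (positive root), so V_GS = 0.791 V.
I_D = (V_DD − V_GS)/R = (6.43 − 0.791) / 32.6 = 0.173 mA.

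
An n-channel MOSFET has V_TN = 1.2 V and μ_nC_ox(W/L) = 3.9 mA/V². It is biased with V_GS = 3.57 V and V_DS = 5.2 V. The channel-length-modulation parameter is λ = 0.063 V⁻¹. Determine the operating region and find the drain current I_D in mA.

V_ov = V_GS − V_TN = 3.57 − 1.2 = 2.37 V.
Since V_DS = 5.2 V ≥ V_ov = 2.37 V, the device is in saturation.
I_D = ½ k_n V_ov² (1 + λ V_DS) = 0.5 × 3.9 × 2.37² × (1 + 0.063 × 5.2) = 14.5 mA.

Saturation; I_D = 14.5 mA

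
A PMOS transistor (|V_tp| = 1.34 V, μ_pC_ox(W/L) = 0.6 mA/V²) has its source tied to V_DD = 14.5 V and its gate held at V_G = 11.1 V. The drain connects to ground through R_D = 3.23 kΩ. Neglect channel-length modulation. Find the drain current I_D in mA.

V_SG = V_DD − V_G = 14.5 − 11.1 = 3.4 V, so V_ov = 3.4 − 1.34 = 2.06 V.
Assume saturation: I_D = ½ k_p V_ov² = 0.5 × 0.6 × 2.06² = 1.27 mA, giving V_SD = V_DD − I_D R_D = 14.5 − 1.27 × 3.23 = 10.4 V.
V_SD = 10.4 V ≥ V_ov = 2.06 V, confirming saturation.

I_D = 1.27 mA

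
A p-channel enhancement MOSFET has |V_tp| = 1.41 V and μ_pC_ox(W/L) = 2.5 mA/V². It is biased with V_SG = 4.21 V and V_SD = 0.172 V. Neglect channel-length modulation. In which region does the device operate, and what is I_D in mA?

Triode; I_D = 1.17 mA

V_ov = V_SG − |V_tp| = 4.21 − 1.41 = 2.8 V.
Since V_SD = 0.172 V < V_ov = 2.8 V, the device is in the triode region.
I_D = k_p [V_ov · V_SD − ½ V_SD²] = 2.5 × [2.8 × 0.172 − 0.5 × 0.172²] = 1.17 mA.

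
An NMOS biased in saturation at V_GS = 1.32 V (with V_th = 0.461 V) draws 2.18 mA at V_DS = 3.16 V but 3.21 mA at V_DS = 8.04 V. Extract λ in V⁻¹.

With V_GS fixed, I_D ∝ (1 + λ V_DS) in saturation, so I_D2/I_D1 = (1 + λ V_DS2)/(1 + λ V_DS1).
3.21/2.18 = 1.472 = (1 + 8.04 λ)/(1 + 3.16 λ).
Solving: λ (I_D1 V_DS2 − I_D2 V_DS1) = I_D2 − I_D1, so λ = (3.21 − 2.18) / (2.18 × 8.04 − 3.21 × 3.16) = 1.03 / 7.38 = 0.139 V⁻¹.

λ = 0.139 V⁻¹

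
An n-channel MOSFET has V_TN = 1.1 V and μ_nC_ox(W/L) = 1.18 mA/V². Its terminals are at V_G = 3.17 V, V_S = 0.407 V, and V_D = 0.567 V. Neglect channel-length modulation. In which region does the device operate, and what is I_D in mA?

Triode; I_D = 0.299 mA

V_GS = V_G − V_S = 3.17 − 0.407 = 2.76 V; V_DS = V_D − V_S = 0.567 − 0.407 = 0.16 V.
V_ov = V_GS − V_TN = 2.76 − 1.1 = 1.66 V.
Since V_DS = 0.16 V < V_ov = 1.66 V, the device is in the triode region.
I_D = k_n [V_ov · V_DS − ½ V_DS²] = 1.18 × [1.66 × 0.16 − 0.5 × 0.16²] = 0.299 mA.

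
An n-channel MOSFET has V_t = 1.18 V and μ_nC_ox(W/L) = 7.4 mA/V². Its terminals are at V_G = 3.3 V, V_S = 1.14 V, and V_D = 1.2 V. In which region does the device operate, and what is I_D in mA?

V_GS = V_G − V_S = 3.3 − 1.14 = 2.16 V; V_DS = V_D − V_S = 1.2 − 1.14 = 0.06 V.
V_ov = V_GS − V_t = 2.16 − 1.18 = 0.98 V.
Since V_DS = 0.06 V < V_ov = 0.98 V, the device is in the triode region.
I_D = k_n [V_ov · V_DS − ½ V_DS²] = 7.4 × [0.98 × 0.06 − 0.5 × 0.06²] = 0.422 mA.

Triode; I_D = 0.422 mA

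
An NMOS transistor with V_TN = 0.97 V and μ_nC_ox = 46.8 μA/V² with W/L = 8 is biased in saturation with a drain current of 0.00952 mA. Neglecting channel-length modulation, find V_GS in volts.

k_n = μ_nC_ox · (W/L) = 0.3744 mA/V².
In saturation I_D = ½ k_n (V_GS − V_TN)², so V_GS − V_TN = √(2 I_D / k_n) = √(2 × 0.00952 / 0.3744) = 0.226 V.
V_GS = 0.97 + 0.226 = 1.2 V.

V_GS = 1.20 V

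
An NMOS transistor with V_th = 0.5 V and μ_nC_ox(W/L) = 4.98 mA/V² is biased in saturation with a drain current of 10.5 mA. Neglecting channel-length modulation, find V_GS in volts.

V_GS = 2.55 V

In saturation I_D = ½ k_n (V_GS − V_th)², so V_GS − V_th = √(2 I_D / k_n) = √(2 × 10.5 / 4.98) = 2.05 V.
V_GS = 0.5 + 2.05 = 2.55 V.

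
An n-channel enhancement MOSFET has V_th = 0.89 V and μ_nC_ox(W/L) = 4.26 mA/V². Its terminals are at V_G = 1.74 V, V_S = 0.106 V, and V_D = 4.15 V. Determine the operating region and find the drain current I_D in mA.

Saturation; I_D = 1.18 mA

V_GS = V_G − V_S = 1.74 − 0.106 = 1.63 V; V_DS = V_D − V_S = 4.15 − 0.106 = 4.04 V.
V_ov = V_GS − V_th = 1.63 − 0.89 = 0.744 V.
Since V_DS = 4.04 V ≥ V_ov = 0.744 V, the device is in saturation.
I_D = ½ k_n V_ov² = 0.5 × 4.26 × 0.744² = 1.18 mA.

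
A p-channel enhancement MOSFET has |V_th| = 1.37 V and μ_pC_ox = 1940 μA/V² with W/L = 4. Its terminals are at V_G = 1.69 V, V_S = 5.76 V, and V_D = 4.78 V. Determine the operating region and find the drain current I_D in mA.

Triode; I_D = 16.8 mA

V_SG = V_S − V_G = 5.76 − 1.69 = 4.07 V; V_SD = V_S − V_D = 5.76 − 4.78 = 0.98 V.
k_p = μ_pC_ox · (W/L) = 7.76 mA/V².
V_ov = V_SG − |V_th| = 4.07 − 1.37 = 2.7 V.
Since V_SD = 0.98 V < V_ov = 2.7 V, the device is in the triode region.
I_D = k_p [V_ov · V_SD − ½ V_SD²] = 7.76 × [2.7 × 0.98 − 0.5 × 0.98²] = 16.8 mA.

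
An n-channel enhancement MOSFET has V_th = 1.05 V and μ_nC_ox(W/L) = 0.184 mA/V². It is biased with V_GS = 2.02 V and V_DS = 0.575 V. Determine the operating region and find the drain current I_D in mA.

V_ov = V_GS − V_th = 2.02 − 1.05 = 0.97 V.
Since V_DS = 0.575 V < V_ov = 0.97 V, the device is in the triode region.
I_D = k_n [V_ov · V_DS − ½ V_DS²] = 0.184 × [0.97 × 0.575 − 0.5 × 0.575²] = 0.0722 mA.

Triode; I_D = 0.0722 mA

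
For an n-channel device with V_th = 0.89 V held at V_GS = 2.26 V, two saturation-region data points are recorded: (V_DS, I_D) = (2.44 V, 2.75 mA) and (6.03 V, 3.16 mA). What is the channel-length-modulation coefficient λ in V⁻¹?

With V_GS fixed, I_D ∝ (1 + λ V_DS) in saturation, so I_D2/I_D1 = (1 + λ V_DS2)/(1 + λ V_DS1).
3.16/2.75 = 1.149 = (1 + 6.03 λ)/(1 + 2.44 λ).
Solving: λ (I_D1 V_DS2 − I_D2 V_DS1) = I_D2 − I_D1, so λ = (3.16 − 2.75) / (2.75 × 6.03 − 3.16 × 2.44) = 0.41 / 8.87 = 0.0462 V⁻¹.

λ = 0.0462 V⁻¹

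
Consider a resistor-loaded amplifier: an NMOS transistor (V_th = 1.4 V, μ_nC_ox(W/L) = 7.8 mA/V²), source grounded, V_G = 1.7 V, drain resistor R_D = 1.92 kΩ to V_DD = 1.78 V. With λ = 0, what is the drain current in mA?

I_D = 0.351 mA

V_GS = V_G = 1.7 V, so V_ov = 1.7 − 1.4 = 0.3 V.
Assume saturation: I_D = ½ k_n V_ov² = 0.5 × 7.8 × 0.3² = 0.351 mA, giving V_DS = V_DD − I_D R_D = 1.78 − 0.351 × 1.92 = 1.11 V.
V_DS = 1.11 V ≥ V_ov = 0.3 V, confirming saturation.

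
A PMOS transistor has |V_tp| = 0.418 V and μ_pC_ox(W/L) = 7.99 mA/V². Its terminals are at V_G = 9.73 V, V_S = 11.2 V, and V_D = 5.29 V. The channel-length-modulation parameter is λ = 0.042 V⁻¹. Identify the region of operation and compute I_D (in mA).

V_SG = V_S − V_G = 11.2 − 9.73 = 1.47 V; V_SD = V_S − V_D = 11.2 − 5.29 = 5.91 V.
V_ov = V_SG − |V_tp| = 1.47 − 0.418 = 1.05 V.
Since V_SD = 5.91 V ≥ V_ov = 1.05 V, the device is in saturation.
I_D = ½ k_p V_ov² (1 + λ V_SD) = 0.5 × 7.99 × 1.05² × (1 + 0.042 × 5.91) = 5.52 mA.

Saturation; I_D = 5.52 mA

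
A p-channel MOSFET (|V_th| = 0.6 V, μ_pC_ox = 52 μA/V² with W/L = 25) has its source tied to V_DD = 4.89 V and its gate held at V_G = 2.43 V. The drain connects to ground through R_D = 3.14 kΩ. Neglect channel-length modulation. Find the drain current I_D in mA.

I_D = 1.34 mA

V_SG = V_DD − V_G = 4.89 − 2.43 = 2.46 V, so V_ov = 2.46 − 0.6 = 1.86 V.
k_p = μ_pC_ox · (W/L) = 1.3 mA/V².
Assume saturation: I_D = ½ k_p V_ov² = 0.5 × 1.3 × 1.86² = 2.25 mA, giving V_SD = V_DD − I_D R_D = 4.89 − 2.25 × 3.14 = -2.17 V.
But -2.17 V < V_ov = 1.86 V, so the device is actually in triode.
In triode I_D = k_p[V_ov V_SD − ½ V_SD²] and I_D = (V_DD − V_SD)/R_D. Equating: 2.04 V_SD² − 8.593 V_SD + 4.89 = 0, giving V_SD = 0.678 V (the root below V_ov).
I_D = (4.89 − 0.678) / 3.14 = 1.34 mA.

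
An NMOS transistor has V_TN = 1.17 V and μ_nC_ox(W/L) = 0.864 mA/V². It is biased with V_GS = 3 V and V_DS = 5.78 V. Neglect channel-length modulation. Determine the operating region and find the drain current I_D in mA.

Saturation; I_D = 1.45 mA

V_ov = V_GS − V_TN = 3 − 1.17 = 1.83 V.
Since V_DS = 5.78 V ≥ V_ov = 1.83 V, the device is in saturation.
I_D = ½ k_n V_ov² = 0.5 × 0.864 × 1.83² = 1.45 mA.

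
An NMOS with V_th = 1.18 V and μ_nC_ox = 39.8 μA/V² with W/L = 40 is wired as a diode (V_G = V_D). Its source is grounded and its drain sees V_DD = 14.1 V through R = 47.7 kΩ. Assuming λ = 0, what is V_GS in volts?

V_GS = 1.75 V

With gate tied to drain, V_GS = V_DS ≥ V_GS − V_th, so the device is in saturation.
k_n = μ_nC_ox · (W/L) = 1.592 mA/V².
KCL at the drain: ½ k_n (V_GS − V_th)² = (V_DD − V_GS)/R.
Let x = V_GS − 1.18. Then 38 x² + x − 12.92 = 0, giving x = 0.57 V (positive root), so V_GS = 1.75 V.
I_D = (V_DD − V_GS)/R = (14.1 − 1.75) / 47.7 = 0.259 mA.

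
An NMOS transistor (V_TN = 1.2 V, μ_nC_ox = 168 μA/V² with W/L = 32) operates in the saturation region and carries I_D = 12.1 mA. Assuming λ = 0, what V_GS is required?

k_n = μ_nC_ox · (W/L) = 5.376 mA/V².
In saturation I_D = ½ k_n (V_GS − V_TN)², so V_GS − V_TN = √(2 I_D / k_n) = √(2 × 12.1 / 5.376) = 2.12 V.
V_GS = 1.2 + 2.12 = 3.32 V.

V_GS = 3.32 V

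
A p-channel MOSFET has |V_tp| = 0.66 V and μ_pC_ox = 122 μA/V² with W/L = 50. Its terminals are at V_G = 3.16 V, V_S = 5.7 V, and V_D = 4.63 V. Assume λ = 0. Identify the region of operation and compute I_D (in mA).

V_SG = V_S − V_G = 5.7 − 3.16 = 2.54 V; V_SD = V_S − V_D = 5.7 − 4.63 = 1.07 V.
k_p = μ_pC_ox · (W/L) = 6.1 mA/V².
V_ov = V_SG − |V_tp| = 2.54 − 0.66 = 1.88 V.
Since V_SD = 1.07 V < V_ov = 1.88 V, the device is in the triode region.
I_D = k_p [V_ov · V_SD − ½ V_SD²] = 6.1 × [1.88 × 1.07 − 0.5 × 1.07²] = 8.78 mA.

Triode; I_D = 8.78 mA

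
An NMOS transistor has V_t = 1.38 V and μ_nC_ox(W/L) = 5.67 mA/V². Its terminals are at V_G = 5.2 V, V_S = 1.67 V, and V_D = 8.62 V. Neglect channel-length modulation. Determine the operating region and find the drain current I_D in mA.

Saturation; I_D = 13.1 mA

V_GS = V_G − V_S = 5.2 − 1.67 = 3.53 V; V_DS = V_D − V_S = 8.62 − 1.67 = 6.95 V.
V_ov = V_GS − V_t = 3.53 − 1.38 = 2.15 V.
Since V_DS = 6.95 V ≥ V_ov = 2.15 V, the device is in saturation.
I_D = ½ k_n V_ov² = 0.5 × 5.67 × 2.15² = 13.1 mA.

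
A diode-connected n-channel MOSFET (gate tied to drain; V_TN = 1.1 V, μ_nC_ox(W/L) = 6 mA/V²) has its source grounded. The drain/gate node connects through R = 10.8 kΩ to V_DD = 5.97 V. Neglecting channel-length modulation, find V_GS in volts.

With gate tied to drain, V_GS = V_DS ≥ V_GS − V_TN, so the device is in saturation.
KCL at the drain: ½ k_n (V_GS − V_TN)² = (V_DD − V_GS)/R.
Let x = V_GS − 1.1. Then 32.4 x² + x − 4.87 = 0, giving x = 0.373 V (positive root), so V_GS = 1.47 V.
I_D = (V_DD − V_GS)/R = (5.97 − 1.47) / 10.8 = 0.416 mA.

V_GS = 1.47 V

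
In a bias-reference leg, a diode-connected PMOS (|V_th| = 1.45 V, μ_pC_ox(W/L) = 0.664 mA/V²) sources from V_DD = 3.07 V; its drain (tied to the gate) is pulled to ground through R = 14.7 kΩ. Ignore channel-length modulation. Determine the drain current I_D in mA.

I_D = 0.0774 mA

With gate tied to drain, V_SG = V_SD ≥ V_SG − |V_th|, so the device is in saturation.
KCL at the drain: ½ k_p (V_SG − |V_th|)² = (V_DD − V_SG)/R.
Let x = V_SG − 1.45. Then 4.88 x² + x − 1.62 = 0, giving x = 0.483 V (positive root), so V_SG = 1.93 V.
I_D = (V_DD − V_SG)/R = (3.07 − 1.93) / 14.7 = 0.0774 mA.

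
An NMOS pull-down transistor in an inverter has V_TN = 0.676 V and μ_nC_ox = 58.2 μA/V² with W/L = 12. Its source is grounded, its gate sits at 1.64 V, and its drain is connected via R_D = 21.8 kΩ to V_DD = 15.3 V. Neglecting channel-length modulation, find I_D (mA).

I_D = 0.325 mA

V_GS = V_G = 1.64 V, so V_ov = 1.64 − 0.676 = 0.964 V.
k_n = μ_nC_ox · (W/L) = 0.6984 mA/V².
Assume saturation: I_D = ½ k_n V_ov² = 0.5 × 0.6984 × 0.964² = 0.325 mA, giving V_DS = V_DD − I_D R_D = 15.3 − 0.325 × 21.8 = 8.23 V.
V_DS = 8.23 V ≥ V_ov = 0.964 V, confirming saturation.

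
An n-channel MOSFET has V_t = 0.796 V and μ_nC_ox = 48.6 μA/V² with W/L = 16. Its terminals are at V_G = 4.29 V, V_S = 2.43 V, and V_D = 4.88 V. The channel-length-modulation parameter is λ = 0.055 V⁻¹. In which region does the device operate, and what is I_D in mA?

Saturation; I_D = 0.499 mA

V_GS = V_G − V_S = 4.29 − 2.43 = 1.86 V; V_DS = V_D − V_S = 4.88 − 2.43 = 2.45 V.
k_n = μ_nC_ox · (W/L) = 0.7776 mA/V².
V_ov = V_GS − V_t = 1.86 − 0.796 = 1.06 V.
Since V_DS = 2.45 V ≥ V_ov = 1.06 V, the device is in saturation.
I_D = ½ k_n V_ov² (1 + λ V_DS) = 0.5 × 0.7776 × 1.06² × (1 + 0.055 × 2.45) = 0.499 mA.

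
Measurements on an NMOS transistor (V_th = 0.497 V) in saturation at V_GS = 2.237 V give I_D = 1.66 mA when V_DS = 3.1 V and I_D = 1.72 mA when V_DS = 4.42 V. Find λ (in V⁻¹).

λ = 0.0299 V⁻¹

With V_GS fixed, I_D ∝ (1 + λ V_DS) in saturation, so I_D2/I_D1 = (1 + λ V_DS2)/(1 + λ V_DS1).
1.72/1.66 = 1.036 = (1 + 4.42 λ)/(1 + 3.1 λ).
Solving: λ (I_D1 V_DS2 − I_D2 V_DS1) = I_D2 − I_D1, so λ = (1.72 − 1.66) / (1.66 × 4.42 − 1.72 × 3.1) = 0.06 / 2.01 = 0.0299 V⁻¹.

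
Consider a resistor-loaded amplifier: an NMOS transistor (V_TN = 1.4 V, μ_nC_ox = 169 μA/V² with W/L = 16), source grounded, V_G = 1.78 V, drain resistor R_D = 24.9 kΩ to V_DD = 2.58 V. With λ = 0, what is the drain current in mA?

I_D = 0.0991 mA

V_GS = V_G = 1.78 V, so V_ov = 1.78 − 1.4 = 0.38 V.
k_n = μ_nC_ox · (W/L) = 2.704 mA/V².
Assume saturation: I_D = ½ k_n V_ov² = 0.5 × 2.704 × 0.38² = 0.195 mA, giving V_DS = V_DD − I_D R_D = 2.58 − 0.195 × 24.9 = -2.28 V.
But -2.28 V < V_ov = 0.38 V, so the device is actually in triode.
In triode I_D = k_n[V_ov V_DS − ½ V_DS²] and I_D = (V_DD − V_DS)/R_D. Equating: 33.7 V_DS² − 26.59 V_DS + 2.58 = 0, giving V_DS = 0.113 V (the root below V_ov).
I_D = (2.58 − 0.113) / 24.9 = 0.0991 mA.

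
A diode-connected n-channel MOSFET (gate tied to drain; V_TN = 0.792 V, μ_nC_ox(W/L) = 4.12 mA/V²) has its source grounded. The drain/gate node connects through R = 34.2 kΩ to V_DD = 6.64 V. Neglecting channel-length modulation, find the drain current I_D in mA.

I_D = 0.163 mA

With gate tied to drain, V_GS = V_DS ≥ V_GS − V_TN, so the device is in saturation.
KCL at the drain: ½ k_n (V_GS − V_TN)² = (V_DD − V_GS)/R.
Let x = V_GS − 0.792. Then 70.5 x² + x − 5.848 = 0, giving x = 0.281 V (positive root), so V_GS = 1.07 V.
I_D = (V_DD − V_GS)/R = (6.64 − 1.07) / 34.2 = 0.163 mA.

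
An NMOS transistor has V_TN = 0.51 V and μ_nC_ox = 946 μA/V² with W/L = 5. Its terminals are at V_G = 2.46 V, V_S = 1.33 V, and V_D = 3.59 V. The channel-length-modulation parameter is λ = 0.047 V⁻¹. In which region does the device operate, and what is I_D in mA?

V_GS = V_G − V_S = 2.46 − 1.33 = 1.13 V; V_DS = V_D − V_S = 3.59 − 1.33 = 2.26 V.
k_n = μ_nC_ox · (W/L) = 4.73 mA/V².
V_ov = V_GS − V_TN = 1.13 − 0.51 = 0.62 V.
Since V_DS = 2.26 V ≥ V_ov = 0.62 V, the device is in saturation.
I_D = ½ k_n V_ov² (1 + λ V_DS) = 0.5 × 4.73 × 0.62² × (1 + 0.047 × 2.26) = 1.01 mA.

Saturation; I_D = 1.01 mA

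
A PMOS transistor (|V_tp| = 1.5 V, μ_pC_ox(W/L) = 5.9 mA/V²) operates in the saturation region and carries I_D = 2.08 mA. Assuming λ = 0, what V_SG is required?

In saturation I_D = ½ k_p (V_SG − |V_tp|)², so V_SG − |V_tp| = √(2 I_D / k_p) = √(2 × 2.08 / 5.9) = 0.84 V.
V_SG = 1.5 + 0.84 = 2.34 V.

V_SG = 2.34 V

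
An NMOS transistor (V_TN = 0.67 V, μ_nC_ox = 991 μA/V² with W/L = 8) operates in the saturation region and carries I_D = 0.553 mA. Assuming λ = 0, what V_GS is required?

k_n = μ_nC_ox · (W/L) = 7.928 mA/V².
In saturation I_D = ½ k_n (V_GS − V_TN)², so V_GS − V_TN = √(2 I_D / k_n) = √(2 × 0.553 / 7.928) = 0.374 V.
V_GS = 0.67 + 0.374 = 1.04 V.

V_GS = 1.04 V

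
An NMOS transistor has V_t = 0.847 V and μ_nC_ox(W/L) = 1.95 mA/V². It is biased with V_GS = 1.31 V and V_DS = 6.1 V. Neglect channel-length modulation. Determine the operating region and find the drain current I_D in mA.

Saturation; I_D = 0.209 mA

V_ov = V_GS − V_t = 1.31 − 0.847 = 0.463 V.
Since V_DS = 6.1 V ≥ V_ov = 0.463 V, the device is in saturation.
I_D = ½ k_n V_ov² = 0.5 × 1.95 × 0.463² = 0.209 mA.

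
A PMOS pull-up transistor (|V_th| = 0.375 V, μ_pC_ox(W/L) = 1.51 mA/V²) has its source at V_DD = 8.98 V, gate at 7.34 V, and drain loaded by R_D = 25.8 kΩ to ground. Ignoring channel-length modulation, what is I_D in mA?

V_SG = V_DD − V_G = 8.98 − 7.34 = 1.64 V, so V_ov = 1.64 − 0.375 = 1.27 V.
Assume saturation: I_D = ½ k_p V_ov² = 0.5 × 1.51 × 1.27² = 1.21 mA, giving V_SD = V_DD − I_D R_D = 8.98 − 1.21 × 25.8 = -22.2 V.
But -22.2 V < V_ov = 1.27 V, so the device is actually in triode.
In triode I_D = k_p[V_ov V_SD − ½ V_SD²] and I_D = (V_DD − V_SD)/R_D. Equating: 19.5 V_SD² − 50.28 V_SD + 8.98 = 0, giving V_SD = 0.193 V (the root below V_ov).
I_D = (8.98 − 0.193) / 25.8 = 0.341 mA.

I_D = 0.341 mA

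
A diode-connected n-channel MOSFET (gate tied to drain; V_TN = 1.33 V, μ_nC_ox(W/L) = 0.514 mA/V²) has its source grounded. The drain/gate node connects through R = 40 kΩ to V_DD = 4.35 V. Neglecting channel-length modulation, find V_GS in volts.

With gate tied to drain, V_GS = V_DS ≥ V_GS − V_TN, so the device is in saturation.
KCL at the drain: ½ k_n (V_GS − V_TN)² = (V_DD − V_GS)/R.
Let x = V_GS − 1.33. Then 10.3 x² + x − 3.02 = 0, giving x = 0.496 V (positive root), so V_GS = 1.83 V.
I_D = (V_DD − V_GS)/R = (4.35 − 1.83) / 40 = 0.0631 mA.

V_GS = 1.83 V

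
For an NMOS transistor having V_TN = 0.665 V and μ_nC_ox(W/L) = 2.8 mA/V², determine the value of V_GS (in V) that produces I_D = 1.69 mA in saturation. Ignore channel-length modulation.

V_GS = 1.76 V

In saturation I_D = ½ k_n (V_GS − V_TN)², so V_GS − V_TN = √(2 I_D / k_n) = √(2 × 1.69 / 2.8) = 1.1 V.
V_GS = 0.665 + 1.1 = 1.76 V.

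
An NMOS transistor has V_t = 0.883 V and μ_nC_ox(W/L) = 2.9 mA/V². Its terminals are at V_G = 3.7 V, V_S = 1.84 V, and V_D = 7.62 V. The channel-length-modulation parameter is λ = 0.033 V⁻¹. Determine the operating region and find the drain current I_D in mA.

V_GS = V_G − V_S = 3.7 − 1.84 = 1.86 V; V_DS = V_D − V_S = 7.62 − 1.84 = 5.78 V.
V_ov = V_GS − V_t = 1.86 − 0.883 = 0.977 V.
Since V_DS = 5.78 V ≥ V_ov = 0.977 V, the device is in saturation.
I_D = ½ k_n V_ov² (1 + λ V_DS) = 0.5 × 2.9 × 0.977² × (1 + 0.033 × 5.78) = 1.65 mA.

Saturation; I_D = 1.65 mA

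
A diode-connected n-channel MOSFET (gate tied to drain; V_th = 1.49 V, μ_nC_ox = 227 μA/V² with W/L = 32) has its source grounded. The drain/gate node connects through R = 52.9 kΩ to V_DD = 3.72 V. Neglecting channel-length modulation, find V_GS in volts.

With gate tied to drain, V_GS = V_DS ≥ V_GS − V_th, so the device is in saturation.
k_n = μ_nC_ox · (W/L) = 7.264 mA/V².
KCL at the drain: ½ k_n (V_GS − V_th)² = (V_DD − V_GS)/R.
Let x = V_GS − 1.49. Then 192 x² + x − 2.23 = 0, giving x = 0.105 V (positive root), so V_GS = 1.6 V.
I_D = (V_DD − V_GS)/R = (3.72 − 1.6) / 52.9 = 0.0402 mA.

V_GS = 1.60 V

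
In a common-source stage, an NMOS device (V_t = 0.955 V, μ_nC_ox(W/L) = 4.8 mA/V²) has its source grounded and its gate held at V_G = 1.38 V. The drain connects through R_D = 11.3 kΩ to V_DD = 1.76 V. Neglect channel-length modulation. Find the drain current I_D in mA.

V_GS = V_G = 1.38 V, so V_ov = 1.38 − 0.955 = 0.425 V.
Assume saturation: I_D = ½ k_n V_ov² = 0.5 × 4.8 × 0.425² = 0.433 mA, giving V_DS = V_DD − I_D R_D = 1.76 − 0.433 × 11.3 = -3.14 V.
But -3.14 V < V_ov = 0.425 V, so the device is actually in triode.
In triode I_D = k_n[V_ov V_DS − ½ V_DS²] and I_D = (V_DD − V_DS)/R_D. Equating: 27.1 V_DS² − 24.05 V_DS + 1.76 = 0, giving V_DS = 0.0805 V (the root below V_ov).
I_D = (1.76 − 0.0805) / 11.3 = 0.149 mA.

I_D = 0.149 mA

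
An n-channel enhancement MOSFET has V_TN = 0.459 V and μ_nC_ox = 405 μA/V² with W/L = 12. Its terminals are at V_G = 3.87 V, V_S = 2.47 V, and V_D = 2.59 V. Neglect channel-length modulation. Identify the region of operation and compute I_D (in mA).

Triode; I_D = 0.514 mA

V_GS = V_G − V_S = 3.87 − 2.47 = 1.4 V; V_DS = V_D − V_S = 2.59 − 2.47 = 0.12 V.
k_n = μ_nC_ox · (W/L) = 4.86 mA/V².
V_ov = V_GS − V_TN = 1.4 − 0.459 = 0.941 V.
Since V_DS = 0.12 V < V_ov = 0.941 V, the device is in the triode region.
I_D = k_n [V_ov · V_DS − ½ V_DS²] = 4.86 × [0.941 × 0.12 − 0.5 × 0.12²] = 0.514 mA.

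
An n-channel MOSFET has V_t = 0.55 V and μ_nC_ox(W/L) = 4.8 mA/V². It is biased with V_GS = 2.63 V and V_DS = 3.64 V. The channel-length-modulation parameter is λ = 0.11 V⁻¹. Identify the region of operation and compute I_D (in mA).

V_ov = V_GS − V_t = 2.63 − 0.55 = 2.08 V.
Since V_DS = 3.64 V ≥ V_ov = 2.08 V, the device is in saturation.
I_D = ½ k_n V_ov² (1 + λ V_DS) = 0.5 × 4.8 × 2.08² × (1 + 0.11 × 3.64) = 14.5 mA.

Saturation; I_D = 14.5 mA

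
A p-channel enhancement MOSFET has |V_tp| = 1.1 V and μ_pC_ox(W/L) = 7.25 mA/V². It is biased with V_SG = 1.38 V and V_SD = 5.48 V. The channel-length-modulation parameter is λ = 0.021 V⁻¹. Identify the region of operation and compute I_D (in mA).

V_ov = V_SG − |V_tp| = 1.38 − 1.1 = 0.28 V.
Since V_SD = 5.48 V ≥ V_ov = 0.28 V, the device is in saturation.
I_D = ½ k_p V_ov² (1 + λ V_SD) = 0.5 × 7.25 × 0.28² × (1 + 0.021 × 5.48) = 0.317 mA.

Saturation; I_D = 0.317 mA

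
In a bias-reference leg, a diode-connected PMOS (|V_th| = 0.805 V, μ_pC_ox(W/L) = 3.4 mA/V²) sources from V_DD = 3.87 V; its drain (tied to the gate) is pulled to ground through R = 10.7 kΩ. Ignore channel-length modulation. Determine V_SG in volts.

With gate tied to drain, V_SG = V_SD ≥ V_SG − |V_th|, so the device is in saturation.
KCL at the drain: ½ k_p (V_SG − |V_th|)² = (V_DD − V_SG)/R.
Let x = V_SG − 0.805. Then 18.2 x² + x − 3.065 = 0, giving x = 0.384 V (positive root), so V_SG = 1.19 V.
I_D = (V_DD − V_SG)/R = (3.87 − 1.19) / 10.7 = 0.251 mA.

V_SG = 1.19 V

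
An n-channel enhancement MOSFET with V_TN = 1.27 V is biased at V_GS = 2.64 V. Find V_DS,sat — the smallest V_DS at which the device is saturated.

V_DS,sat = 1.37 V

The boundary between triode and saturation is V_DS = V_GS − V_TN = V_ov.
V_ov = 2.64 − 1.27 = 1.37 V.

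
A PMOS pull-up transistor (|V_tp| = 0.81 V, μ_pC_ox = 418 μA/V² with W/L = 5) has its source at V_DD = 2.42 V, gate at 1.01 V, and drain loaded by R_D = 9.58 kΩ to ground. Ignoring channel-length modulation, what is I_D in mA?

I_D = 0.229 mA

V_SG = V_DD − V_G = 2.42 − 1.01 = 1.41 V, so V_ov = 1.41 − 0.81 = 0.6 V.
k_p = μ_pC_ox · (W/L) = 2.09 mA/V².
Assume saturation: I_D = ½ k_p V_ov² = 0.5 × 2.09 × 0.6² = 0.376 mA, giving V_SD = V_DD − I_D R_D = 2.42 − 0.376 × 9.58 = -1.18 V.
But -1.18 V < V_ov = 0.6 V, so the device is actually in triode.
In triode I_D = k_p[V_ov V_SD − ½ V_SD²] and I_D = (V_DD − V_SD)/R_D. Equating: 10 V_SD² − 13.01 V_SD + 2.42 = 0, giving V_SD = 0.225 V (the root below V_ov).
I_D = (2.42 − 0.225) / 9.58 = 0.229 mA.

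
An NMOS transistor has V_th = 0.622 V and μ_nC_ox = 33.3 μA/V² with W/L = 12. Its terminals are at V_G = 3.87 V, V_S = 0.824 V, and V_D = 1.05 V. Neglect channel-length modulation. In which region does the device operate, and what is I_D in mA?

Triode; I_D = 0.209 mA

V_GS = V_G − V_S = 3.87 − 0.824 = 3.05 V; V_DS = V_D − V_S = 1.05 − 0.824 = 0.226 V.
k_n = μ_nC_ox · (W/L) = 0.3996 mA/V².
V_ov = V_GS − V_th = 3.05 − 0.622 = 2.42 V.
Since V_DS = 0.226 V < V_ov = 2.42 V, the device is in the triode region.
I_D = k_n [V_ov · V_DS − ½ V_DS²] = 0.3996 × [2.42 × 0.226 − 0.5 × 0.226²] = 0.209 mA.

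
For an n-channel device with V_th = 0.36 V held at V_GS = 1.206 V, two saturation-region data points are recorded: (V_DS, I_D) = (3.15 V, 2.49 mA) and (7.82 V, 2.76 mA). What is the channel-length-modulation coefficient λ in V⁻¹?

λ = 0.0251 V⁻¹

With V_GS fixed, I_D ∝ (1 + λ V_DS) in saturation, so I_D2/I_D1 = (1 + λ V_DS2)/(1 + λ V_DS1).
2.76/2.49 = 1.108 = (1 + 7.82 λ)/(1 + 3.15 λ).
Solving: λ (I_D1 V_DS2 − I_D2 V_DS1) = I_D2 − I_D1, so λ = (2.76 − 2.49) / (2.49 × 7.82 − 2.76 × 3.15) = 0.27 / 10.8 = 0.0251 V⁻¹.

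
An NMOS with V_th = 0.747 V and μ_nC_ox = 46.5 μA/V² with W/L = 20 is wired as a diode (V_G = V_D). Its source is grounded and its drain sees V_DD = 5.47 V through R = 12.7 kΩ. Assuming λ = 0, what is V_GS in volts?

V_GS = 1.56 V

With gate tied to drain, V_GS = V_DS ≥ V_GS − V_th, so the device is in saturation.
k_n = μ_nC_ox · (W/L) = 0.93 mA/V².
KCL at the drain: ½ k_n (V_GS − V_th)² = (V_DD − V_GS)/R.
Let x = V_GS − 0.747. Then 5.91 x² + x − 4.723 = 0, giving x = 0.814 V (positive root), so V_GS = 1.56 V.
I_D = (V_DD − V_GS)/R = (5.47 − 1.56) / 12.7 = 0.308 mA.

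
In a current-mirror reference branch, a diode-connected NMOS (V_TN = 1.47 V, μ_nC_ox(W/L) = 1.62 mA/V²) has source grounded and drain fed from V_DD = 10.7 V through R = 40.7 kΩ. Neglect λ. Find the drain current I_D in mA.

With gate tied to drain, V_GS = V_DS ≥ V_GS − V_TN, so the device is in saturation.
KCL at the drain: ½ k_n (V_GS − V_TN)² = (V_DD − V_GS)/R.
Let x = V_GS − 1.47. Then 33 x² + x − 9.23 = 0, giving x = 0.514 V (positive root), so V_GS = 1.98 V.
I_D = (V_DD − V_GS)/R = (10.7 − 1.98) / 40.7 = 0.214 mA.

I_D = 0.214 mA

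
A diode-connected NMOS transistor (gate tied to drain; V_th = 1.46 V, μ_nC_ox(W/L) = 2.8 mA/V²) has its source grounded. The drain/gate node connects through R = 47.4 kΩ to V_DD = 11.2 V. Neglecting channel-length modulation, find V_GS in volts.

V_GS = 1.84 V

With gate tied to drain, V_GS = V_DS ≥ V_GS − V_th, so the device is in saturation.
KCL at the drain: ½ k_n (V_GS − V_th)² = (V_DD − V_GS)/R.
Let x = V_GS − 1.46. Then 66.4 x² + x − 9.74 = 0, giving x = 0.376 V (positive root), so V_GS = 1.84 V.
I_D = (V_DD − V_GS)/R = (11.2 − 1.84) / 47.4 = 0.198 mA.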